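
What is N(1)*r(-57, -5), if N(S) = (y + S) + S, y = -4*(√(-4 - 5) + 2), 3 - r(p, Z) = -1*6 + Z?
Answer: -84 - 168*I ≈ -84.0 - 168.0*I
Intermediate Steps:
r(p, Z) = 9 - Z (r(p, Z) = 3 - (-1*6 + Z) = 3 - (-6 + Z) = 3 + (6 - Z) = 9 - Z)
y = -8 - 12*I (y = -4*(√(-9) + 2) = -4*(3*I + 2) = -4*(2 + 3*I) = -8 - 12*I ≈ -8.0 - 12.0*I)
N(S) = -8 - 12*I + 2*S (N(S) = ((-8 - 12*I) + S) + S = (-8 + S - 12*I) + S = -8 - 12*I + 2*S)
N(1)*r(-57, -5) = (-8 - 12*I + 2*1)*(9 - 1*(-5)) = (-8 - 12*I + 2)*(9 + 5) = (-6 - 12*I)*14 = -84 - 168*I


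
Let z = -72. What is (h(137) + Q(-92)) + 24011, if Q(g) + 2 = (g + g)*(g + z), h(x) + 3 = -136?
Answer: 54046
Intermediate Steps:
h(x) = -139 (h(x) = -3 - 136 = -139)
Q(g) = -2 + 2*g*(-72 + g) (Q(g) = -2 + (g + g)*(g - 72) = -2 + (2*g)*(-72 + g) = -2 + 2*g*(-72 + g))
(h(137) + Q(-92)) + 24011 = (-139 + (-2 - 144*(-92) + 2*(-92)²)) + 24011 = (-139 + (-2 + 13248 + 2*8464)) + 24011 = (-139 + (-2 + 13248 + 16928)) + 24011 = (-139 + 30174) + 24011 = 30035 + 24011 = 54046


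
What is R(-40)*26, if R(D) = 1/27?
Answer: 26/27 ≈ 0.96296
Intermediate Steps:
R(D) = 1/27
R(-40)*26 = (1/27)*26 = 26/27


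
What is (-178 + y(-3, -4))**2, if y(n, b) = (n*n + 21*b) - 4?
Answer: 66049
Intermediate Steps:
y(n, b) = -4 + n**2 + 21*b (y(n, b) = (n**2 + 21*b) - 4 = -4 + n**2 + 21*b)
(-178 + y(-3, -4))**2 = (-178 + (-4 + (-3)**2 + 21*(-4)))**2 = (-178 + (-4 + 9 - 84))**2 = (-178 - 79)**2 = (-257)**2 = 66049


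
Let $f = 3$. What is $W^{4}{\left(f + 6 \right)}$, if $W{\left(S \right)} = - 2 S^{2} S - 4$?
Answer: $4568666853136$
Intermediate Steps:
$W{\left(S \right)} = -4 - 2 S^{3}$ ($W{\left(S \right)} = - 2 S^{3} - 4 = -4 - 2 S^{3}$)
$W^{4}{\left(f + 6 \right)} = \left(-4 - 2 \left(3 + 6\right)^{3}\right)^{4} = \left(-4 - 2 \cdot 9^{3}\right)^{4} = \left(-4 - 1458\right)^{4} = \left(-1462\right)^{4} = 4568666853136$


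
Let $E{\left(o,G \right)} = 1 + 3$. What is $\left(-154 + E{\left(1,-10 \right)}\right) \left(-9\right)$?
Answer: $1350$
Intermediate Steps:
$E{\left(o,G \right)} = 4$
$\left(-154 + E{\left(1,-10 \right)}\right) \left(-9\right) = \left(-154 + 4\right) \left(-9\right) = \left(-150\right) \left(-9\right) = 1350$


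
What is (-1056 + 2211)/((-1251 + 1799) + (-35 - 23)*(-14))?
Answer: 231/272 ≈ 0.84927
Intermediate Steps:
(-1056 + 2211)/((-1251 + 1799) + (-35 - 23)*(-14)) = 1155/(548 - 58*(-14)) = 1155/(548 + 812) = 1155/1360 = 1155*(1/1360) = 231/272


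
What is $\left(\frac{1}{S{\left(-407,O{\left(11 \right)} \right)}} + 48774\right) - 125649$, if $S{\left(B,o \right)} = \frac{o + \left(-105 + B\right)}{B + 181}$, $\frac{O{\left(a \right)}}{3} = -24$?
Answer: $- \frac{22447387}{292} \approx -76875.0$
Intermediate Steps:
$O{\left(a \right)} = -72$ ($O{\left(a \right)} = 3 \left(-24\right) = -72$)
$S{\left(B,o \right)} = \frac{-105 + B + o}{181 + B}$
$\left(\frac{1}{S{\left(-407,O{\left(11 \right)} \right)}} + 48774\right) - 125649 = \left(\frac{1}{\frac{1}{181 - 407} \left(-105 - 407 - 72\right)} + 48774\right) - 125649 = \left(\frac{1}{\frac{1}{-226} \left(-584\right)} + 48774\right) - 125649 = \left(\frac{1}{\left(- \frac{1}{226}\right) \left(-584\right)} + 48774\right) - 125649 = \left(\frac{1}{\frac{292}{113}} + 48774\right) - 125649 = \left(\frac{113}{292} + 48774\right) - 125649 = \frac{14242121}{292} - 125649 = - \frac{22447387}{292}$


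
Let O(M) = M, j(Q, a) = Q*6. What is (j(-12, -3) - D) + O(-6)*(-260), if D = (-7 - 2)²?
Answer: 1407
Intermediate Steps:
j(Q, a) = 6*Q
D = 81 (D = (-9)² = 81)
(j(-12, -3) - D) + O(-6)*(-260) = (6*(-12) - 1*81) - 6*(-260) = (-72 - 81) + 1560 = -153 + 1560 = 1407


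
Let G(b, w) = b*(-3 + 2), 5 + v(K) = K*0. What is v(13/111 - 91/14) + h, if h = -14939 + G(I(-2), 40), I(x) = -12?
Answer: -14932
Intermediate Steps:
v(K) = -5 (v(K) = -5 + K*0 = -5 + 0 = -5)
G(b, w) = -b (G(b, w) = b*(-1) = -b)
h = -14927 (h = -14939 - 1*(-12) = -14939 + 12 = -14927)
v(13/111 - 91/14) + h = -5 - 14927 = -14932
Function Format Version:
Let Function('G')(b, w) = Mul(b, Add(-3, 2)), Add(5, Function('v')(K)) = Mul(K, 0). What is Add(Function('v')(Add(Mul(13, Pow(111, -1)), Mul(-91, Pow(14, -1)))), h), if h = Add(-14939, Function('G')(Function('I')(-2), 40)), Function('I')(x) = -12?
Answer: -14932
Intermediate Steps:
Function('v')(K) = -5 (Function('v')(K) = Add(-5, Mul(K, 0)) = Add(-5, 0) = -5)
Function('G')(b, w) = Mul(-1, b) (Function('G')(b, w) = Mul(b, -1) = Mul(-1, b))
h = -14927 (h = Add(-14939, Mul(-1, -12)) = Add(-14939, 12) = -14927)
Add(Function('v')(Add(Mul(13, Pow(111, -1)), Mul(-91, Pow(14, -1)))), h) = Add(-5, -14927) = -14932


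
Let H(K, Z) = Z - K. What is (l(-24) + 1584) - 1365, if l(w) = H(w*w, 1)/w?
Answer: 5831/24 ≈ 242.96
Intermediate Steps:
l(w) = (1 - w**2)/w (l(w) = (1 - w*w)/w = (1 - w**2)/w)
(l(-24) + 1584) - 1365 = ((1/(-24) - 1*(-24)) + 1584) - 1365 = ((-1/24 + 24) + 1584) - 1365 = (575/24 + 1584) - 1365 = 38591/24 - 1365 = 5831/24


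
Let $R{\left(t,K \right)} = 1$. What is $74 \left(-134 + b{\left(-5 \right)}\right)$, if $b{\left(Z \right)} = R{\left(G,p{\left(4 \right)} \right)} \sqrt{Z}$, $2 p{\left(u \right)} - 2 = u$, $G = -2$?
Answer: $-9916 + 74 i \sqrt{5} \approx -9916.0 + 165.47 i$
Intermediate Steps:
$p{\left(u \right)} = 1 + \frac{u}{2}$
$b{\left(Z \right)} = \sqrt{Z}$ ($b{\left(Z \right)} = 1 \sqrt{Z} = \sqrt{Z}$)
$74 \left(-134 + b{\left(-5 \right)}\right) = 74 \left(-134 + \sqrt{-5}\right) = 74 \left(-134 + i \sqrt{5}\right) = -9916 + 74 i \sqrt{5}$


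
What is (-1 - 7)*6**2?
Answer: -288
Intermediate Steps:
(-1 - 7)*6**2 = -8*36 = -288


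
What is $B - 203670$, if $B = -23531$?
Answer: $-227201$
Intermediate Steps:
$B - 203670 = -23531 - 203670 = -227201$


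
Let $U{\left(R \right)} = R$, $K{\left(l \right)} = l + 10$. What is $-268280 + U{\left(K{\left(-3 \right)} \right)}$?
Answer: $-268273$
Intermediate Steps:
$K{\left(l \right)} = 10 + l$
$-268280 + U{\left(K{\left(-3 \right)} \right)} = -268280 + \left(10 - 3\right) = -268280 + 7 = -268273$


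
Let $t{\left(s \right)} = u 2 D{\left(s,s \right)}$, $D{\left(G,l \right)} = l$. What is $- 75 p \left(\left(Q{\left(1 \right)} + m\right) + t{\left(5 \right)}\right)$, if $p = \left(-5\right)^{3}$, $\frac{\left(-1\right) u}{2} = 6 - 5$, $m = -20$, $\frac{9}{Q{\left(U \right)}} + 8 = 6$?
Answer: $- \frac{834375}{2} \approx -4.1719 \cdot 10^{5}$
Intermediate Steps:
$Q{\left(U \right)} = - \frac{9}{2}$ ($Q{\left(U \right)} = \frac{9}{-8 + 6} = \frac{9}{-2} = 9 \left(- \frac{1}{2}\right) = - \frac{9}{2}$)
$u = -2$ ($u = - 2 \left(6 - 5\right) = \left(-2\right) 1 = -2$)
$t{\left(s \right)} = - 4 s$ ($t{\left(s \right)} = \left(-2\right) 2 s = - 4 s$)
$p = -125$
$- 75 p \left(\left(Q{\left(1 \right)} + m\right) + t{\left(5 \right)}\right) = \left(-75\right) \left(-125\right) \left(\left(- \frac{9}{2} - 20\right) - 20\right) = 9375 \left(- \frac{49}{2} - 20\right) = 9375 \left(- \frac{89}{2}\right) = - \frac{834375}{2}$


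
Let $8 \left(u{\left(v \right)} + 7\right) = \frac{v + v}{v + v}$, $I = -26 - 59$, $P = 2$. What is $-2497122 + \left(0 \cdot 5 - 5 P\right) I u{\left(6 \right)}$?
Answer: $- \frac{10011863}{4} \approx -2.503 \cdot 10^{6}$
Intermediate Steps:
$I = -85$
$u{\left(v \right)} = - \frac{55}{8}$ ($u{\left(v \right)} = -7 + \frac{\left(v + v\right) \frac{1}{v + v}}{8} = -7 + \frac{2 v \frac{1}{2 v}}{8} = -7 + \frac{1}{8} \cdot 1 = -7 + \frac{1}{8} = - \frac{55}{8}$)
$-2497122 + \left(0 \cdot 5 - 5 P\right) I u{\left(6 \right)} = -2497122 + \left(0 \cdot 5 - 10\right) \left(-85\right) \left(- \frac{55}{8}\right) = -2497122 + \left(0 - 10\right) \left(-85\right) \left(- \frac{55}{8}\right) = -2497122 + \left(-10\right) \left(-85\right) \left(- \frac{55}{8}\right) = -2497122 + 850 \left(- \frac{55}{8}\right) = -2497122 - \frac{23375}{4} = - \frac{10011863}{4}$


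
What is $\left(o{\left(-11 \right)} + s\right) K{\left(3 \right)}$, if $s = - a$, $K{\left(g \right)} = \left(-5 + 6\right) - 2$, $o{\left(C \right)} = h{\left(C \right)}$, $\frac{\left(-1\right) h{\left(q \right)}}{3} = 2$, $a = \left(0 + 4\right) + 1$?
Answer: $11$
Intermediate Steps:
$a = 5$ ($a = 4 + 1 = 5$)
$h{\left(q \right)} = -6$ ($h{\left(q \right)} = \left(-3\right) 2 = -6$)
$o{\left(C \right)} = -6$
$K{\left(g \right)} = -1$ ($K{\left(g \right)} = 1 - 2 = -1$)
$s = -5$ ($s = \left(-1\right) 5 = -5$)
$\left(o{\left(-11 \right)} + s\right) K{\left(3 \right)} = \left(-6 - 5\right) \left(-1\right) = \left(-11\right) \left(-1\right) = 11$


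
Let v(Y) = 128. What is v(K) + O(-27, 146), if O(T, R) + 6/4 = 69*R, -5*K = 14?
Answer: 20401/2 ≈ 10201.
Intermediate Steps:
K = -14/5 (K = -1/5*14 = -14/5 ≈ -2.8000)
O(T, R) = -3/2 + 69*R
v(K) + O(-27, 146) = 128 + (-3/2 + 69*146) = 128 + (-3/2 + 10074) = 128 + 20145/2 = 20401/2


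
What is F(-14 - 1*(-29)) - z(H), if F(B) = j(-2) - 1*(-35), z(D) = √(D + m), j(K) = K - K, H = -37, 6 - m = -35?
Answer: 33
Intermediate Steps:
m = 41 (m = 6 - 1*(-35) = 6 + 35 = 41)
j(K) = 0
z(D) = √(41 + D) (z(D) = √(D + 41) = √(41 + D))
F(B) = 35 (F(B) = 0 - 1*(-35) = 0 + 35 = 35)
F(-14 - 1*(-29)) - z(H) = 35 - √(41 - 37) = 35 - √4 = 35 - 1*2 = 35 - 2 = 33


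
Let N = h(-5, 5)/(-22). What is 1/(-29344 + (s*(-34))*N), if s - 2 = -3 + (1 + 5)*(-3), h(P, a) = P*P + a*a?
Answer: -11/338934 ≈ -3.2455e-5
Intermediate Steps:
h(P, a) = P² + a²
s = -19 (s = 2 + (-3 + (1 + 5)*(-3)) = 2 + (-3 + 6*(-3)) = 2 + (-3 - 18) = 2 - 21 = -19)
N = -25/11 (N = ((-5)² + 5²)/(-22) = (25 + 25)*(-1/22) = 50*(-1/22) = -25/11 ≈ -2.2727)
1/(-29344 + (s*(-34))*N) = 1/(-29344 - 19*(-34)*(-25/11)) = 1/(-29344 + 646*(-25/11)) = 1/(-29344 - 16150/11) = 1/(-338934/11) = -11/338934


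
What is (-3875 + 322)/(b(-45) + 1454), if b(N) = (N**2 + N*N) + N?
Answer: -3553/5459 ≈ -0.65085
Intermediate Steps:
b(N) = N + 2*N**2 (b(N) = (N**2 + N**2) + N = 2*N**2 + N = N + 2*N**2)
(-3875 + 322)/(b(-45) + 1454) = (-3875 + 322)/(-45*(1 + 2*(-45)) + 1454) = -3553/(-45*(1 - 90) + 1454) = -3553/(-45*(-89) + 1454) = -3553/(4005 + 1454) = -3553/5459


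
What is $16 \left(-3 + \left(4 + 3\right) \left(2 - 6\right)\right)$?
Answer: $-496$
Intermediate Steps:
$16 \left(-3 + \left(4 + 3\right) \left(2 - 6\right)\right) = 16 \left(-3 + 7 \left(-4\right)\right) = 16 \left(-3 - 28\right) = 16 \left(-31\right) = -496$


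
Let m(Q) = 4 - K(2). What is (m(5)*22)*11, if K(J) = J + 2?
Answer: 0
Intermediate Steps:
K(J) = 2 + J
m(Q) = 0 (m(Q) = 4 - (2 + 2) = 4 - 1*4 = 4 - 4 = 0)
(m(5)*22)*11 = (0*22)*11 = 0*11 = 0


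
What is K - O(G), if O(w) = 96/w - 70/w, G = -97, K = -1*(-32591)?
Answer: 3161353/97 ≈ 32591.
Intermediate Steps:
K = 32591
O(w) = 26/w
K - O(G) = 32591 - 26/(-97) = 32591 - 26*(-1)/97 = 32591 - 1*(-26/97) = 32591 + 26/97 = 3161353/97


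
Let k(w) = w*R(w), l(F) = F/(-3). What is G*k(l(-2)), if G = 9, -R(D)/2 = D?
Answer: -8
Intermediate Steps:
R(D) = -2*D
l(F) = -F/3 (l(F) = F*(-⅓) = -F/3)
k(w) = -2*w² (k(w) = w*(-2*w) = -2*w²)
G*k(l(-2)) = 9*(-2*(-⅓*(-2))²) = 9*(-2*(⅔)²) = 9*(-2*4/9) = 9*(-8/9) = -8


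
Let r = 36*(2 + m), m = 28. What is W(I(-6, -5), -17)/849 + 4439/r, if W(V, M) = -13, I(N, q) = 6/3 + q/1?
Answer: 1251557/305640 ≈ 4.0949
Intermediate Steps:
I(N, q) = 2 + q (I(N, q) = 6*(⅓) + q*1 = 2 + q)
r = 1080 (r = 36*(2 + 28) = 36*30 = 1080)
W(I(-6, -5), -17)/849 + 4439/r = -13/849 + 4439/1080 = 1251557/305640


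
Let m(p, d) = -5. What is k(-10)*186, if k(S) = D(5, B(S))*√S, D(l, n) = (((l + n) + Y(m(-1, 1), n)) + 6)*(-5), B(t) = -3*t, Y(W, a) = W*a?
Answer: 101370*I*√10 ≈ 3.2056e+5*I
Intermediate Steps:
D(l, n) = -30 - 5*l + 20*n (D(l, n) = (((l + n) - 5*n) + 6)*(-5) = ((l - 4*n) + 6)*(-5) = (6 + l - 4*n)*(-5) = -30 - 5*l + 20*n)
k(S) = √S*(-55 - 60*S) (k(S) = (-30 - 5*5 + 20*(-3*S))*√S = (-30 - 25 - 60*S)*√S = (-55 - 60*S)*√S = √S*(-55 - 60*S))
k(-10)*186 = (√(-10)*(-55 - 60*(-10)))*186 = ((I*√10)*(-55 + 600))*186 = ((I*√10)*545)*186 = (545*I*√10)*186 = 101370*I*√10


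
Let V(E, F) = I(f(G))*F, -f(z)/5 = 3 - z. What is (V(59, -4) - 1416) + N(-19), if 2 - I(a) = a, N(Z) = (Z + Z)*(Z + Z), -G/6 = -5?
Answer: 560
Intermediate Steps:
G = 30 (G = -6*(-5) = 30)
f(z) = -15 + 5*z (f(z) = -5*(3 - z) = -15 + 5*z)
N(Z) = 4*Z**2 (N(Z) = (2*Z)*(2*Z) = 4*Z**2)
I(a) = 2 - a
V(E, F) = -133*F (V(E, F) = (2 - (-15 + 5*30))*F = (2 - (-15 + 150))*F = (2 - 1*135)*F = (2 - 135)*F = -133*F)
(V(59, -4) - 1416) + N(-19) = (-133*(-4) - 1416) + 4*(-19)**2 = (532 - 1416) + 4*361 = -884 + 1444 = 560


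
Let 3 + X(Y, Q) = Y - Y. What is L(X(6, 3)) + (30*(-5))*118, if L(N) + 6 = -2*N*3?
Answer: -17688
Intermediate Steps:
X(Y, Q) = -3 (X(Y, Q) = -3 + (Y - Y) = -3 + 0 = -3)
L(N) = -6 - 6*N (L(N) = -6 - 2*N*3 = -6 - 6*N)
L(X(6, 3)) + (30*(-5))*118 = (-6 - 6*(-3)) + (30*(-5))*118 = (-6 + 18) - 150*118 = 12 - 17700 = -17688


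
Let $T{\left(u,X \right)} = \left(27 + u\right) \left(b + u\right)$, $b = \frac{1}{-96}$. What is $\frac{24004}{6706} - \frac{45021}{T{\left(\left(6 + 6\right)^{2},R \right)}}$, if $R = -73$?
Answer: $\frac{1541978202}{880621861} \approx 1.751$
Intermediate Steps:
$b = - \frac{1}{96} \approx -0.010417$
$T{\left(u,X \right)} = \left(27 + u\right) \left(- \frac{1}{96} + u\right)$
$\frac{24004}{6706} - \frac{45021}{T{\left(\left(6 + 6\right)^{2},R \right)}} = \frac{24004}{6706} - \frac{45021}{- \frac{9}{32} + \left(\left(6 + 6\right)^{2}\right)^{2} + \frac{2591 \left(6 + 6\right)^{2}}{96}} = 24004 \cdot \frac{1}{6706} - \frac{45021}{- \frac{9}{32} + \left(12^{2}\right)^{2} + \frac{2591 \cdot 12^{2}}{96}} = \frac{12002}{3353} - \frac{45021}{- \frac{9}{32} + 144^{2} + \frac{2591}{96} \cdot 144} = \frac{12002}{3353} - \frac{45021}{- \frac{9}{32} + 20736 + \frac{7773}{2}} = \frac{12002}{3353} - \frac{45021}{\frac{787911}{32}} = \frac{12002}{3353} - \frac{480224}{262637} = \frac{1541978202}{880621861}$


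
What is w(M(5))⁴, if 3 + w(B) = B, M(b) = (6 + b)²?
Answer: 193877776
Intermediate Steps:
w(B) = -3 + B
w(M(5))⁴ = (-3 + (6 + 5)²)⁴ = (-3 + 11²)⁴ = (-3 + 121)⁴ = 118⁴ = 193877776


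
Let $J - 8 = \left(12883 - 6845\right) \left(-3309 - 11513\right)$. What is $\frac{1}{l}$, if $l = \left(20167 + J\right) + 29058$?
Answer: $- \frac{1}{89446003} \approx -1.118 \cdot 10^{-8}$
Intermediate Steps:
$J = -89495228$ ($J = 8 + \left(12883 - 6845\right) \left(-3309 - 11513\right) = 8 + 6038 \left(-14822\right) = 8 - 89495236 = -89495228$)
$l = -89446003$ ($l = \left(20167 - 89495228\right) + 29058 = -89475061 + 29058 = -89446003$)
$\frac{1}{l} = \frac{1}{-89446003} = - \frac{1}{89446003}$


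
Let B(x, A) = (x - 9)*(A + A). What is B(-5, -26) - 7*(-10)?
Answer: 798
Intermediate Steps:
B(x, A) = 2*A*(-9 + x) (B(x, A) = (-9 + x)*(2*A) = 2*A*(-9 + x))
B(-5, -26) - 7*(-10) = 2*(-26)*(-9 - 5) - 7*(-10) = 2*(-26)*(-14) - (-70) = 728 - 1*(-70) = 728 + 70 = 798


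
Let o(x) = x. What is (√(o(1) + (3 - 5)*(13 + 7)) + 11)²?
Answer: (11 + I*√39)² ≈ 82.0 + 137.39*I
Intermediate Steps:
(√(o(1) + (3 - 5)*(13 + 7)) + 11)² = (√(1 + (3 - 5)*(13 + 7)) + 11)² = (√(1 - 2*20) + 11)² = (√(1 - 40) + 11)² = (√(-39) + 11)² = (I*√39 + 11)² = (11 + I*√39)²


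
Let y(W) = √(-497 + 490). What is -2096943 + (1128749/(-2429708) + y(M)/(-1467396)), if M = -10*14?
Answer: -299703547729/142924 - I*√7/1467396 ≈ -2.0969e+6 - 1.803e-6*I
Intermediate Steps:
M = -140
y(W) = I*√7 (y(W) = √(-7) = I*√7)
-2096943 + (1128749/(-2429708) + y(M)/(-1467396)) = -2096943 + (1128749/(-2429708) + (I*√7)/(-1467396)) = -2096943 + (1128749*(-1/2429708) + (I*√7)*(-1/1467396)) = -2096943 + (-66397/142924 - I*√7/1467396) = -299703547729/142924 - I*√7/1467396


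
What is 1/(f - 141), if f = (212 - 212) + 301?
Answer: 1/160 ≈ 0.0062500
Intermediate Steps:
f = 301 (f = 0 + 301 = 301)
1/(f - 141) = 1/(301 - 141) = 1/160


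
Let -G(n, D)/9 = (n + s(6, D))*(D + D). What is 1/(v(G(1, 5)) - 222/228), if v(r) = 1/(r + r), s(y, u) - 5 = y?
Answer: -41040/39979 ≈ -1.0265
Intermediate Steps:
s(y, u) = 5 + y
G(n, D) = -18*D*(11 + n) (G(n, D) = -9*(n + (5 + 6))*(D + D) = -9*(n + 11)*2*D = -9*(11 + n)*2*D = -18*D*(11 + n))
v(r) = 1/(2*r)
1/(v(G(1, 5)) - 222/228) = 1/(1/(2*((-18*5*(11 + 1)))) - 222/228) = 1/(1/(2*((-18*5*12))) - 222*1/228) = 1/((1/2)/(-1080) - 37/38) = 1/((1/2)*(-1/1080) - 37/38) = 1/(-1/2160 - 37/38) = 1/(-39979/41040) = -41040/39979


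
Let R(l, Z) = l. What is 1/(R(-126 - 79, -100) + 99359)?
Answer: 1/99154 ≈ 1.0085e-5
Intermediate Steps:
1/(R(-126 - 79, -100) + 99359) = 1/((-126 - 79) + 99359) = 1/(-205 + 99359) = 1/99154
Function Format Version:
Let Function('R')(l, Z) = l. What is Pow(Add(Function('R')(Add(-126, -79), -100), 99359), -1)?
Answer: Rational(1, 99154) ≈ 1.0085e-5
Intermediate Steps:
Pow(Add(Function('R')(Add(-126, -79), -100), 99359), -1) = Pow(Add(Add(-126, -79), 99359), -1) = Pow(Add(-205, 99359), -1) = Pow(99154, -1) = Rational(1, 99154)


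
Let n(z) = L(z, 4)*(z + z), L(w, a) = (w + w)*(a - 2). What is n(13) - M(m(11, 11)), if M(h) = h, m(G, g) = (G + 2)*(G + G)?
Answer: 1066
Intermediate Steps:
m(G, g) = 2*G*(2 + G) (m(G, g) = (2 + G)*(2*G) = 2*G*(2 + G))
L(w, a) = 2*w*(-2 + a) (L(w, a) = (2*w)*(-2 + a) = 2*w*(-2 + a))
n(z) = 8*z² (n(z) = (2*z*(-2 + 4))*(z + z) = (2*z*2)*(2*z) = (4*z)*(2*z) = 8*z²)
n(13) - M(m(11, 11)) = 8*13² - 2*11*(2 + 11) = 8*169 - 2*11*13 = 1352 - 1*286 = 1352 - 286 = 1066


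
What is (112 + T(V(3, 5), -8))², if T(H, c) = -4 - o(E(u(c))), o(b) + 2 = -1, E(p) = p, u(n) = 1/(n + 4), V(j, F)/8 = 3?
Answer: 12321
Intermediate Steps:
V(j, F) = 24 (V(j, F) = 8*3 = 24)
u(n) = 1/(4 + n)
o(b) = -3 (o(b) = -2 - 1 = -3)
T(H, c) = -1 (T(H, c) = -4 - 1*(-3) = -4 + 3 = -1)
(112 + T(V(3, 5), -8))² = (112 - 1)² = 111² = 12321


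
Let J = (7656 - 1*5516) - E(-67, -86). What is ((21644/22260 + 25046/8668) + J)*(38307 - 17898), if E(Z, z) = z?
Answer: 52267828246841/1148510 ≈ 4.5509e+7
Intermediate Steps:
J = 2226 (J = (7656 - 1*5516) - 1*(-86) = (7656 - 5516) + 86 = 2140 + 86 = 2226)
((21644/22260 + 25046/8668) + J)*(38307 - 17898) = ((21644/22260 + 25046/8668) + 2226)*(38307 - 17898) = ((21644*(1/22260) + 25046*(1/8668)) + 2226)*20409 = ((773/795 + 12523/4334) + 2226)*20409 = (13305967/3445530 + 2226)*20409 = (7683055747/3445530)*20409 = 52267828246841/1148510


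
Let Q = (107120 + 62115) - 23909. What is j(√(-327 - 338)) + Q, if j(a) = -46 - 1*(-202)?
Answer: 145482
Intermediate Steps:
j(a) = 156 (j(a) = -46 + 202 = 156)
Q = 145326 (Q = 169235 - 23909 = 145326)
j(√(-327 - 338)) + Q = 156 + 145326 = 145482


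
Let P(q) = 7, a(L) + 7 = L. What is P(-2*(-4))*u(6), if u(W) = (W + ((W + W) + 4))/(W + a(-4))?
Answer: -154/5 ≈ -30.800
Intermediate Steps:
a(L) = -7 + L
u(W) = (4 + 3*W)/(-11 + W) (u(W) = (W + ((W + W) + 4))/(W + (-7 - 4)) = (W + (2*W + 4))/(W - 11) = (W + (4 + 2*W))/(-11 + W) = (4 + 3*W)/(-11 + W))
P(-2*(-4))*u(6) = 7*((4 + 3*6)/(-11 + 6)) = 7*((4 + 18)/(-5)) = 7*(-1/5*22) = 7*(-22/5) = -154/5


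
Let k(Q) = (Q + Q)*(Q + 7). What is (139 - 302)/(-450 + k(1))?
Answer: 163/434 ≈ 0.37558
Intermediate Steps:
k(Q) = 2*Q*(7 + Q) (k(Q) = (2*Q)*(7 + Q) = 2*Q*(7 + Q))
(139 - 302)/(-450 + k(1)) = (139 - 302)/(-450 + 2*1*(7 + 1)) = -163/(-450 + 2*1*8) = -163/(-450 + 16) = -163/(-434) = -163*(-1/434) = 163/434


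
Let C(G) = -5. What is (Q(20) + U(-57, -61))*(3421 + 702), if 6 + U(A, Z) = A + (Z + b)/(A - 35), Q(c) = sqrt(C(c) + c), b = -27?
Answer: -5883521/23 + 4123*sqrt(15) ≈ -2.3984e+5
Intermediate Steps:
Q(c) = sqrt(-5 + c)
U(A, Z) = -6 + A + (-27 + Z)/(-35 + A) (U(A, Z) = -6 + (A + (Z - 27)/(A - 35)) = -6 + (A + (-27 + Z)/(-35 + A)) = -6 + A + (-27 + Z)/(-35 + A))
(Q(20) + U(-57, -61))*(3421 + 702) = (sqrt(-5 + 20) + (183 - 61 + (-57)**2 - 41*(-57))/(-35 - 57))*(3421 + 702) = (sqrt(15) + (183 - 61 + 3249 + 2337)/(-92))*4123 = (sqrt(15) - 1/92*5708)*4123 = (sqrt(15) - 1427/23)*4123 = (-1427/23 + sqrt(15))*4123 = -5883521/23 + 4123*sqrt(15)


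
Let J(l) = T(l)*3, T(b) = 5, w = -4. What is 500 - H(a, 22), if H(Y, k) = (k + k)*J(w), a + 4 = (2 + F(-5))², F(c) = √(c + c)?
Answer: -160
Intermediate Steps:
F(c) = √2*√c (F(c) = √(2*c) = √2*√c)
a = -4 + (2 + I*√10)² (a = -4 + (2 + √2*√(-5))² = -4 + (2 + √2*(I*√5))² = -4 + (2 + I*√10)² ≈ -10.0 + 12.649*I)
J(l) = 15 (J(l) = 5*3 = 15)
H(Y, k) = 30*k (H(Y, k) = (k + k)*15 = (2*k)*15 = 30*k)
500 - H(a, 22) = 500 - 30*22 = 500 - 1*660 = 500 - 660 = -160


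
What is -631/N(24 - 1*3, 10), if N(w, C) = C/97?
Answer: -61207/10 ≈ -6120.7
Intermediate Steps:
N(w, C) = C/97 (N(w, C) = C*(1/97) = C/97)
-631/N(24 - 1*3, 10) = -631/((1/97)*10) = -631/10/97 = -631*97/10 = -61207/10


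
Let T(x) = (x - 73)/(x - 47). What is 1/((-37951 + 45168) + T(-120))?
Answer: 167/1205432 ≈ 0.00013854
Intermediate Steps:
T(x) = (-73 + x)/(-47 + x)
1/((-37951 + 45168) + T(-120)) = 1/((-37951 + 45168) + (-73 - 120)/(-47 - 120)) = 1/(7217 - 193/(-167)) = 1/(7217 - 1/167*(-193)) = 1/(7217 + 193/167) = 1/(1205432/167) = 167/1205432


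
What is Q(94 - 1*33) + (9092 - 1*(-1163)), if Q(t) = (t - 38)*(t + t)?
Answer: 13061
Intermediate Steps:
Q(t) = 2*t*(-38 + t) (Q(t) = (-38 + t)*(2*t) = 2*t*(-38 + t))
Q(94 - 1*33) + (9092 - 1*(-1163)) = 2*(94 - 1*33)*(-38 + (94 - 1*33)) + (9092 - 1*(-1163)) = 2*(94 - 33)*(-38 + (94 - 33)) + (9092 + 1163) = 2*61*(-38 + 61) + 10255 = 2*61*23 + 10255 = 2806 + 10255 = 13061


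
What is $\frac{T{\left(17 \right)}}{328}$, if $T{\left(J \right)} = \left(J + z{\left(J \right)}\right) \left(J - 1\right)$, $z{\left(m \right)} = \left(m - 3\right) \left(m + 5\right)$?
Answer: $\frac{650}{41} \approx 15.854$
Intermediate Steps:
$z{\left(m \right)} = \left(-3 + m\right) \left(5 + m\right)$
$T{\left(J \right)} = \left(-1 + J\right) \left(-15 + J^{2} + 3 J\right)$ ($T{\left(J \right)} = \left(J + \left(-15 + J^{2} + 2 J\right)\right) \left(J - 1\right) = \left(-15 + J^{2} + 3 J\right) \left(-1 + J\right) = \left(-1 + J\right) \left(-15 + J^{2} + 3 J\right)$)
$\frac{T{\left(17 \right)}}{328} = \frac{15 + 17^{3} - 306 + 2 \cdot 17^{2}}{328} = \left(15 + 4913 - 306 + 2 \cdot 289\right) \frac{1}{328} = \left(15 + 4913 - 306 + 578\right) \frac{1}{328} = 5200 \cdot \frac{1}{328} = \frac{650}{41}$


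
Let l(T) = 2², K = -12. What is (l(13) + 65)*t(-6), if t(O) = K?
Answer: -828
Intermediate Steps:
t(O) = -12
l(T) = 4
(l(13) + 65)*t(-6) = (4 + 65)*(-12) = 69*(-12) = -828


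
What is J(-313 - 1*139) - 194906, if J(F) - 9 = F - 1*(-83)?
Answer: -195266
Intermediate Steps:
J(F) = 92 + F (J(F) = 9 + (F - 1*(-83)) = 9 + (F + 83) = 9 + (83 + F) = 92 + F)
J(-313 - 1*139) - 194906 = (92 + (-313 - 1*139)) - 194906 = (92 + (-313 - 139)) - 194906 = (92 - 452) - 194906 = -360 - 194906 = -195266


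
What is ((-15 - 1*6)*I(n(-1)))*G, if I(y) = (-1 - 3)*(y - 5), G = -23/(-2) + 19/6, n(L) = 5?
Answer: 0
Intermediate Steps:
G = 44/3 (G = -23*(-½) + 19*(⅙) = 23/2 + 19/6 = 44/3 ≈ 14.667)
I(y) = 20 - 4*y (I(y) = -4*(-5 + y) = 20 - 4*y)
((-15 - 1*6)*I(n(-1)))*G = ((-15 - 1*6)*(20 - 4*5))*(44/3) = ((-15 - 6)*(20 - 20))*(44/3) = -21*0*(44/3) = 0*(44/3) = 0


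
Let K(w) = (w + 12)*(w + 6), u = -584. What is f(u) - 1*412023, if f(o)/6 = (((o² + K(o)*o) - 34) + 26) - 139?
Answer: -1156845033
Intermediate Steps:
K(w) = (6 + w)*(12 + w) (K(w) = (12 + w)*(6 + w) = (6 + w)*(12 + w))
f(o) = -882 + 6*o² + 6*o*(72 + o² + 18*o) (f(o) = 6*((((o² + (72 + o² + 18*o)*o) - 34) + 26) - 139) = 6*((((o² + o*(72 + o² + 18*o)) - 34) + 26) - 139) = 6*(((-34 + o² + o*(72 + o² + 18*o)) + 26) - 139) = 6*((-8 + o² + o*(72 + o² + 18*o)) - 139) = 6*(-147 + o² + o*(72 + o² + 18*o)) = -882 + 6*o² + 6*o*(72 + o² + 18*o))
f(u) - 1*412023 = (-882 + 6*(-584)³ + 114*(-584)² + 432*(-584)) - 1*412023 = (-882 + 6*(-199176704) + 114*341056 - 252288) - 412023 = (-882 - 1195060224 + 38880384 - 252288) - 412023 = -1156433010 - 412023 = -1156845033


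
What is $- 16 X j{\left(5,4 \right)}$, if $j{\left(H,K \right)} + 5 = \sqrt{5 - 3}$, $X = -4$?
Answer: $-320 + 64 \sqrt{2} \approx -229.49$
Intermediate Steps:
$j{\left(H,K \right)} = -5 + \sqrt{2}$ ($j{\left(H,K \right)} = -5 + \sqrt{5 - 3} = -5 + \sqrt{2}$)
$- 16 X j{\left(5,4 \right)} = \left(-16\right) \left(-4\right) \left(-5 + \sqrt{2}\right) = 64 \left(-5 + \sqrt{2}\right) = -320 + 64 \sqrt{2}$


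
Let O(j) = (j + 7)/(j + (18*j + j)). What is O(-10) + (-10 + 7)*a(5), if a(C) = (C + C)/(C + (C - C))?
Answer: -1197/200 ≈ -5.9850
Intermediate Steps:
a(C) = 2 (a(C) = (2*C)/(C + 0) = (2*C)/C = 2)
O(j) = (7 + j)/(20*j) (O(j) = (7 + j)/(j + 19*j) = (7 + j)/((20*j)) = (7 + j)*(1/(20*j)) = (7 + j)/(20*j))
O(-10) + (-10 + 7)*a(5) = (1/20)*(7 - 10)/(-10) + (-10 + 7)*2 = (1/20)*(-⅒)*(-3) - 3*2 = 3/200 - 6 = -1197/200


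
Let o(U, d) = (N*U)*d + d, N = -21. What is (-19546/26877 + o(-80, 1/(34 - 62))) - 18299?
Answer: -13816749769/752556 ≈ -18360.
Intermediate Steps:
o(U, d) = d - 21*U*d (o(U, d) = (-21*U)*d + d = -21*U*d + d = d - 21*U*d)
(-19546/26877 + o(-80, 1/(34 - 62))) - 18299 = (-19546/26877 + (1 - 21*(-80))/(34 - 62)) - 18299 = (-19546*1/26877 + (1 + 1680)/(-28)) - 18299 = (-19546/26877 - 1/28*1681) - 18299 = (-19546/26877 - 1681/28) - 18299 = -45727525/752556 - 18299 = -13816749769/752556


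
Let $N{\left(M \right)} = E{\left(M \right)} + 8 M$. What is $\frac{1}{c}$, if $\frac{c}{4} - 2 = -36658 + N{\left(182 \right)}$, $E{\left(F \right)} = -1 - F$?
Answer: $- \frac{1}{141532} \approx -7.0655 \cdot 10^{-6}$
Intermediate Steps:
$N{\left(M \right)} = -1 + 7 M$ ($N{\left(M \right)} = \left(-1 - M\right) + 8 M = -1 + 7 M$)
$c = -141532$ ($c = 8 + 4 \left(-36658 + \left(-1 + 7 \cdot 182\right)\right) = 8 + 4 \left(-36658 + \left(-1 + 1274\right)\right) = 8 + 4 \left(-36658 + 1273\right) = 8 + 4 \left(-35385\right) = 8 - 141540 = -141532$)
$\frac{1}{c} = \frac{1}{-141532} = - \frac{1}{141532}$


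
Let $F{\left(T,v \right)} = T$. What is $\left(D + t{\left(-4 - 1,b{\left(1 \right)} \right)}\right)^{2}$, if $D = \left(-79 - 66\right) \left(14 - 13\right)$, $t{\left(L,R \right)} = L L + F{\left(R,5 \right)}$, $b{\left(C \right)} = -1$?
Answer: $14641$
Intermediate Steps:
$t{\left(L,R \right)} = R + L^{2}$ ($t{\left(L,R \right)} = L L + R = L^{2} + R = R + L^{2}$)
$D = -145$ ($D = \left(-145\right) 1 = -145$)
$\left(D + t{\left(-4 - 1,b{\left(1 \right)} \right)}\right)^{2} = \left(-145 - \left(1 - \left(-4 - 1\right)^{2}\right)\right)^{2} = \left(-145 - \left(1 - \left(-5\right)^{2}\right)\right)^{2} = \left(-145 + \left(-1 + 25\right)\right)^{2} = \left(-145 + 24\right)^{2} = \left(-121\right)^{2} = 14641$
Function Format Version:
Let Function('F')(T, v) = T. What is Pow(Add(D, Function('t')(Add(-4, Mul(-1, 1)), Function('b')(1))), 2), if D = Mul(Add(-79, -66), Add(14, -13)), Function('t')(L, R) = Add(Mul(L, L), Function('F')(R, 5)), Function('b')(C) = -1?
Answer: 14641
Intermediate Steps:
Function('t')(L, R) = Add(R, Pow(L, 2)) (Function('t')(L, R) = Add(Mul(L, L), R) = Add(Pow(L, 2), R) = Add(R, Pow(L, 2)))
D = -145 (D = Mul(-145, 1) = -145)
Pow(Add(D, Function('t')(Add(-4, Mul(-1, 1)), Function('b')(1))), 2) = Pow(Add(-145, Add(-1, Pow(Add(-4, Mul(-1, 1)), 2))), 2) = Pow(Add(-145, Add(-1, Pow(Add(-4, -1), 2))), 2) = Pow(Add(-145, Add(-1, Pow(-5, 2))), 2) = Pow(Add(-145, Add(-1, 25)), 2) = Pow(Add(-145, 24), 2) = Pow(-121, 2) = 14641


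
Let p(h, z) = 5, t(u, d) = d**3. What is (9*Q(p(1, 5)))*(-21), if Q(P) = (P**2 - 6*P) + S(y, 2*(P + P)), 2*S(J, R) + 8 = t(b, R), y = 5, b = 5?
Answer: -754299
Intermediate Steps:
S(J, R) = -4 + R**3/2
Q(P) = -4 + P**2 - 6*P + 32*P**3 (Q(P) = (P**2 - 6*P) + (-4 + (2*(P + P))**3/2) = (P**2 - 6*P) + (-4 + (2*(2*P))**3/2) = (P**2 - 6*P) + (-4 + (4*P)**3/2) = (P**2 - 6*P) + (-4 + (64*P**3)/2) = (P**2 - 6*P) + (-4 + 32*P**3) = -4 + P**2 - 6*P + 32*P**3)
(9*Q(p(1, 5)))*(-21) = (9*(-4 + 5**2 - 6*5 + 32*5**3))*(-21) = (9*(-4 + 25 - 30 + 32*125))*(-21) = (9*(-4 + 25 - 30 + 4000))*(-21) = (9*3991)*(-21) = 35919*(-21) = -754299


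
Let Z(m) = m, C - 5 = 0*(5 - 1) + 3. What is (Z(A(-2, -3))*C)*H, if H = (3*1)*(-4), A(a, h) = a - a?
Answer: 0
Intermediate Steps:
A(a, h) = 0
C = 8 (C = 5 + (0*(5 - 1) + 3) = 5 + (0*4 + 3) = 5 + (0 + 3) = 5 + 3 = 8)
H = -12 (H = 3*(-4) = -12)
(Z(A(-2, -3))*C)*H = (0*8)*(-12) = 0*(-12) = 0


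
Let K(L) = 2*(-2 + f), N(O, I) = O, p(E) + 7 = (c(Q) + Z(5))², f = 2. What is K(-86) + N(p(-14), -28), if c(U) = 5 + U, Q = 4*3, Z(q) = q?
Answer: 477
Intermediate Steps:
Q = 12
p(E) = 477 (p(E) = -7 + ((5 + 12) + 5)² = -7 + (17 + 5)² = -7 + 22² = -7 + 484 = 477)
K(L) = 0 (K(L) = 2*(-2 + 2) = 2*0 = 0)
K(-86) + N(p(-14), -28) = 0 + 477 = 477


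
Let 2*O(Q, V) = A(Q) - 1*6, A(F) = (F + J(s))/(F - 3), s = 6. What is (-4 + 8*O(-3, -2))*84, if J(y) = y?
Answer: -2520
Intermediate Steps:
A(F) = (6 + F)/(-3 + F) (A(F) = (F + 6)/(F - 3) = (6 + F)/(-3 + F))
O(Q, V) = -3 + (6 + Q)/(2*(-3 + Q)) (O(Q, V) = ((6 + Q)/(-3 + Q) - 1*6)/2 = ((6 + Q)/(-3 + Q) - 6)/2 = (-6 + (6 + Q)/(-3 + Q))/2 = -3 + (6 + Q)/(2*(-3 + Q)))
(-4 + 8*O(-3, -2))*84 = (-4 + 8*((24 - 5*(-3))/(2*(-3 - 3))))*84 = (-4 + 8*((½)*(24 + 15)/(-6)))*84 = (-4 + 8*((½)*(-⅙)*39))*84 = (-4 + 8*(-13/4))*84 = (-4 - 26)*84 = -30*84 = -2520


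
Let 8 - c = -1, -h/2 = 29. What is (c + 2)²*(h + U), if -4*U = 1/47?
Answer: -1319505/188 ≈ -7018.6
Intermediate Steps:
h = -58 (h = -2*29 = -58)
c = 9 (c = 8 - 1*(-1) = 8 + 1 = 9)
U = -1/188 (U = -¼/47 = -¼*1/47 = -1/188 ≈ -0.0053191)
(c + 2)²*(h + U) = (9 + 2)²*(-58 - 1/188) = 11²*(-10905/188) = 121*(-10905/188) = -1319505/188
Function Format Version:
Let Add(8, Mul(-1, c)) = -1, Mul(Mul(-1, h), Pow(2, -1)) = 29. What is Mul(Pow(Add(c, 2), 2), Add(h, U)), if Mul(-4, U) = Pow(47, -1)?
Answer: Rational(-1319505, 188) ≈ -7018.6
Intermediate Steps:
h = -58 (h = Mul(-2, 29) = -58)
c = 9 (c = Add(8, Mul(-1, -1)) = Add(8, 1) = 9)
U = Rational(-1, 188) (U = Mul(Rational(-1, 4), Pow(47, -1)) = Mul(Rational(-1, 4), Rational(1, 47)) = Rational(-1, 188) ≈ -0.0053191)
Mul(Pow(Add(c, 2), 2), Add(h, U)) = Mul(Pow(Add(9, 2), 2), Add(-58, Rational(-1, 188))) = Mul(Pow(11, 2), Rational(-10905, 188)) = Mul(121, Rational(-10905, 188)) = Rational(-1319505, 188)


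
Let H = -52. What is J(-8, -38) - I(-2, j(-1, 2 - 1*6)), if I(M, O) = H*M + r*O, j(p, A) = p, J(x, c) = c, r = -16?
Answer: -158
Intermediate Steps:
I(M, O) = -52*M - 16*O
J(-8, -38) - I(-2, j(-1, 2 - 1*6)) = -38 - (-52*(-2) - 16*(-1)) = -38 - (104 + 16) = -38 - 1*120 = -38 - 120 = -158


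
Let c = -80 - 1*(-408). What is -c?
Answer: -328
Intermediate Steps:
c = 328 (c = -80 + 408 = 328)
-c = -1*328 = -328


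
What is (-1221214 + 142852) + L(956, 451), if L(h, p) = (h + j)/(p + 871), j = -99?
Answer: -1425593707/1322 ≈ -1.0784e+6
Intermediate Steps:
L(h, p) = (-99 + h)/(871 + p) (L(h, p) = (h - 99)/(p + 871) = (-99 + h)/(871 + p))
(-1221214 + 142852) + L(956, 451) = (-1221214 + 142852) + (-99 + 956)/(871 + 451) = -1078362 + 857/1322 = -1425593707/1322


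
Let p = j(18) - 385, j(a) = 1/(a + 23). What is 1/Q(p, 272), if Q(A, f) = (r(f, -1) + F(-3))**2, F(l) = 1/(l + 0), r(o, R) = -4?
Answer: 9/169 ≈ 0.053254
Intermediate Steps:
j(a) = 1/(23 + a)
F(l) = 1/l
p = -15784/41 (p = 1/(23 + 18) - 385 = 1/41 - 385 = -15784/41 ≈ -384.98)
Q(A, f) = 169/9 (Q(A, f) = (-4 + 1/(-3))**2 = (-4 - 1/3)**2 = (-13/3)**2 = 169/9)
1/Q(p, 272) = 1/(169/9) = 9/169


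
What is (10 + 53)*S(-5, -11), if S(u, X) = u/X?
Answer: 315/11 ≈ 28.636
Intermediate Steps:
(10 + 53)*S(-5, -11) = (10 + 53)*(-5/(-11)) = 63*(-5*(-1/11)) = 63*(5/11) = 315/11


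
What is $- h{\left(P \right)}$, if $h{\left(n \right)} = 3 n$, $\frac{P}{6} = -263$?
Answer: $4734$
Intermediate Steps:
$P = -1578$ ($P = 6 \left(-263\right) = -1578$)
$- h{\left(P \right)} = - 3 \left(-1578\right) = \left(-1\right) \left(-4734\right) = 4734$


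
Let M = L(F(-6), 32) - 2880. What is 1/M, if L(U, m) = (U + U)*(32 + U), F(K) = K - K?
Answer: -1/2880 ≈ -0.00034722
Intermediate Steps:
F(K) = 0
L(U, m) = 2*U*(32 + U) (L(U, m) = (2*U)*(32 + U) = 2*U*(32 + U))
M = -2880 (M = 2*0*(32 + 0) - 2880 = 2*0*32 - 2880 = 0 - 2880 = -2880)
1/M = 1/(-2880) = -1/2880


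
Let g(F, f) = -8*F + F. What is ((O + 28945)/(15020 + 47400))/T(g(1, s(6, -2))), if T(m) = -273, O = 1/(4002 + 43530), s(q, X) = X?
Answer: -1375813741/809976651120 ≈ -0.0016986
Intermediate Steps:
O = 1/47532 ≈ 2.1038e-5
g(F, f) = -7*F
((O + 28945)/(15020 + 47400))/T(g(1, s(6, -2))) = ((1/47532 + 28945)/(15020 + 47400))/(-273) = ((1375813741/47532)/62420)*(-1/273) = ((1375813741/47532)*(1/62420))*(-1/273) = (1375813741/2966947440)*(-1/273) = -1375813741/809976651120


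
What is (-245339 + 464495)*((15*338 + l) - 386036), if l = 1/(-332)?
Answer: -6929751784557/83 ≈ -8.3491e+10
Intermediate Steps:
l = -1/332 ≈ -0.0030120
(-245339 + 464495)*((15*338 + l) - 386036) = (-245339 + 464495)*((15*338 - 1/332) - 386036) = 219156*((5070 - 1/332) - 386036) = 219156*(1683239/332 - 386036) = 219156*(-126480713/332) = -6929751784557/83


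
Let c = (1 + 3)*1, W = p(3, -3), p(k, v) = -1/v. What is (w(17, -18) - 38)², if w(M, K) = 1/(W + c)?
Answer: 241081/169 ≈ 1426.5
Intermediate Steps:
W = ⅓ (W = -1/(-3) = -1*(-⅓) = ⅓ ≈ 0.33333)
c = 4 (c = 4*1 = 4)
w(M, K) = 3/13 (w(M, K) = 1/(⅓ + 4) = 1/(13/3) = 3/13)
(w(17, -18) - 38)² = (3/13 - 38)² = (-491/13)² = 241081/169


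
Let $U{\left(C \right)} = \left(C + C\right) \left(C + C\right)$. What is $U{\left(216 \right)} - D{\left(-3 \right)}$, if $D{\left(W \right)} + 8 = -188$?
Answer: $186820$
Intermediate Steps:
$U{\left(C \right)} = 4 C^{2}$ ($U{\left(C \right)} = 2 C 2 C = 4 C^{2}$)
$D{\left(W \right)} = -196$ ($D{\left(W \right)} = -8 - 188 = -196$)
$U{\left(216 \right)} - D{\left(-3 \right)} = 4 \cdot 216^{2} - -196 = 4 \cdot 46656 + 196 = 186624 + 196 = 186820$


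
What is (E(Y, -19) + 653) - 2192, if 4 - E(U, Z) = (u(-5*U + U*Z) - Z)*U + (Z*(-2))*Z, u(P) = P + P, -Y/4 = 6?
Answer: 27291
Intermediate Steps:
Y = -24 (Y = -4*6 = -24)
u(P) = 2*P
E(U, Z) = 4 + 2*Z**2 - U*(-Z - 10*U + 2*U*Z) (E(U, Z) = 4 - ((2*(-5*U + U*Z) - Z)*U + (Z*(-2))*Z) = 4 - (((-10*U + 2*U*Z) - Z)*U + (-2*Z)*Z) = 4 - ((-Z - 10*U + 2*U*Z)*U - 2*Z**2) = 4 - (U*(-Z - 10*U + 2*U*Z) - 2*Z**2) = 4 - (-2*Z**2 + U*(-Z - 10*U + 2*U*Z)) = 4 + (2*Z**2 - U*(-Z - 10*U + 2*U*Z)) = 4 + 2*Z**2 - U*(-Z - 10*U + 2*U*Z))
(E(Y, -19) + 653) - 2192 = ((4 + 2*(-19)**2 - 24*(-19) + 2*(-24)**2*(5 - 1*(-19))) + 653) - 2192 = ((4 + 2*361 + 456 + 2*576*(5 + 19)) + 653) - 2192 = ((4 + 722 + 456 + 2*576*24) + 653) - 2192 = ((4 + 722 + 456 + 27648) + 653) - 2192 = (28830 + 653) - 2192 = 29483 - 2192 = 27291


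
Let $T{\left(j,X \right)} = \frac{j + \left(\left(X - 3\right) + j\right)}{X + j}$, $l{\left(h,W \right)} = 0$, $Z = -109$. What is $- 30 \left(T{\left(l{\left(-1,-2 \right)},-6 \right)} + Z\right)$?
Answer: $3225$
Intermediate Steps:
$T{\left(j,X \right)} = \frac{-3 + X + 2 j}{X + j}$ ($T{\left(j,X \right)} = \frac{j + \left(\left(-3 + X\right) + j\right)}{X + j} = \frac{j + \left(-3 + X + j\right)}{X + j} = \frac{-3 + X + 2 j}{X + j}$)
$- 30 \left(T{\left(l{\left(-1,-2 \right)},-6 \right)} + Z\right) = - 30 \left(\frac{-3 - 6 + 2 \cdot 0}{-6 + 0} - 109\right) = - 30 \left(\frac{-3 - 6 + 0}{-6} - 109\right) = - 30 \left(\left(- \frac{1}{6}\right) \left(-9\right) - 109\right) = - 30 \left(\frac{3}{2} - 109\right) = \left(-30\right) \left(- \frac{215}{2}\right) = 3225$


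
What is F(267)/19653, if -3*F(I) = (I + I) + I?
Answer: -89/6551 ≈ -0.013586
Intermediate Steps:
F(I) = -I (F(I) = -((I + I) + I)/3 = -(2*I + I)/3 = -I)
F(267)/19653 = -1*267/19653 = -267*1/19653 = -89/6551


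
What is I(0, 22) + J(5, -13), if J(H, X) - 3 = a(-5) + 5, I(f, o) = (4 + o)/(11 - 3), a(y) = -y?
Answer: 65/4 ≈ 16.250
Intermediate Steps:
I(f, o) = ½ + o/8 (I(f, o) = (4 + o)/8 = (4 + o)*(⅛) = ½ + o/8)
J(H, X) = 13 (J(H, X) = 3 + (-1*(-5) + 5) = 3 + (5 + 5) = 3 + 10 = 13)
I(0, 22) + J(5, -13) = (½ + (⅛)*22) + 13 = (½ + 11/4) + 13 = 13/4 + 13 = 65/4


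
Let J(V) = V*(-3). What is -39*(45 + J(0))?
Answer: -1755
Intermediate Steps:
J(V) = -3*V
-39*(45 + J(0)) = -39*(45 - 3*0) = -39*(45 + 0) = -39*45 = -1755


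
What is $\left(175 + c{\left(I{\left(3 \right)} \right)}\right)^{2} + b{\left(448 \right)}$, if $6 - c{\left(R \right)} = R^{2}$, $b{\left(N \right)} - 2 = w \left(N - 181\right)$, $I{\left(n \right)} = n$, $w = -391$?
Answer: $-74811$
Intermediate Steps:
$b{\left(N \right)} = 70773 - 391 N$ ($b{\left(N \right)} = 2 - 391 \left(N - 181\right) = 2 - 391 \left(-181 + N\right) = 2 - \left(-70771 + 391 N\right) = 70773 - 391 N$)
$c{\left(R \right)} = 6 - R^{2}$
$\left(175 + c{\left(I{\left(3 \right)} \right)}\right)^{2} + b{\left(448 \right)} = \left(175 + \left(6 - 3^{2}\right)\right)^{2} + \left(70773 - 175168\right) = \left(175 + \left(6 - 9\right)\right)^{2} + \left(70773 - 175168\right) = \left(175 + \left(6 - 9\right)\right)^{2} - 104395 = \left(175 - 3\right)^{2} - 104395 = 172^{2} - 104395 = 29584 - 104395 = -74811$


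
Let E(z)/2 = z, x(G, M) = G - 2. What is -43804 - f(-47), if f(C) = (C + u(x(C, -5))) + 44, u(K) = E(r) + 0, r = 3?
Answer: -43807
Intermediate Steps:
x(G, M) = -2 + G
E(z) = 2*z
u(K) = 6 (u(K) = 2*3 + 0 = 6 + 0 = 6)
f(C) = 50 + C (f(C) = (C + 6) + 44 = (6 + C) + 44 = 50 + C)
-43804 - f(-47) = -43804 - (50 - 47) = -43804 - 1*3 = -43804 - 3 = -43807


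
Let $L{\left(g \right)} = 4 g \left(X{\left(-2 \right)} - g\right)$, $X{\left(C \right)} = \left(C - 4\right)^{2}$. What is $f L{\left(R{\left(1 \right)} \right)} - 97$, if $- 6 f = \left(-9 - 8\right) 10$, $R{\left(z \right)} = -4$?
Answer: $- \frac{54691}{3} \approx -18230.0$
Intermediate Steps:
$X{\left(C \right)} = \left(-4 + C\right)^{2}$
$L{\left(g \right)} = 4 g \left(36 - g\right)$ ($L{\left(g \right)} = 4 g \left(\left(-4 - 2\right)^{2} - g\right) = 4 g \left(\left(-6\right)^{2} - g\right) = 4 g \left(36 - g\right)$)
$f = \frac{85}{3}$ ($f = - \frac{\left(-9 - 8\right) 10}{6} = - \frac{\left(-17\right) 10}{6} = \left(- \frac{1}{6}\right) \left(-170\right) = \frac{85}{3} \approx 28.333$)
$f L{\left(R{\left(1 \right)} \right)} - 97 = \frac{85 \cdot 4 \left(-4\right) \left(36 - -4\right)}{3} - 97 = \frac{85 \cdot 4 \left(-4\right) \left(36 + 4\right)}{3} - 97 = \frac{85 \cdot 4 \left(-4\right) 40}{3} - 97 = \frac{85}{3} \left(-640\right) - 97 = - \frac{54400}{3} - 97 = - \frac{54691}{3}$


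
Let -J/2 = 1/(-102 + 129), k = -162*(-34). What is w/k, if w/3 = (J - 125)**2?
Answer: 11404129/1338444 ≈ 8.5204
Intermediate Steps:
k = 5508
J = -2/27 (J = -2/(-102 + 129) = -2/27 ≈ -0.074074)
w = 11404129/243 (w = 3*(-2/27 - 125)**2 = 3*(-3377/27)**2 = 3*(11404129/729) = 11404129/243 ≈ 46931.)
w/k = (11404129/243)/5508 = (11404129/243)*(1/5508) = 11404129/1338444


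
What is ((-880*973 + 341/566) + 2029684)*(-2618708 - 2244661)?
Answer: -3230102062234005/566 ≈ -5.7069e+12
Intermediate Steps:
((-880*973 + 341/566) + 2029684)*(-2618708 - 2244661) = ((-856240 + 341*(1/566)) + 2029684)*(-4863369) = ((-856240 + 341/566) + 2029684)*(-4863369) = (-484631499/566 + 2029684)*(-4863369) = (664169645/566)*(-4863369) = -3230102062234005/566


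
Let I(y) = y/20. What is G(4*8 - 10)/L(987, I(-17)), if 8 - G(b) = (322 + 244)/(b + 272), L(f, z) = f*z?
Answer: -380/52479 ≈ -0.0072410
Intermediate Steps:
I(y) = y/20 (I(y) = y*(1/20) = y/20)
G(b) = 8 - 566/(272 + b) (G(b) = 8 - (322 + 244)/(b + 272) = 8 - 566/(272 + b))
G(4*8 - 10)/L(987, I(-17)) = (2*(805 + 4*(4*8 - 10))/(272 + (4*8 - 10)))/((987*((1/20)*(-17)))) = (2*(805 + 4*(32 - 10))/(272 + (32 - 10)))/((987*(-17/20))) = (2*(805 + 4*22)/(272 + 22))/(-16779/20) = (2*(805 + 88)/294)*(-20/16779) = (2*(1/294)*893)*(-20/16779) = (893/147)*(-20/16779) = -380/52479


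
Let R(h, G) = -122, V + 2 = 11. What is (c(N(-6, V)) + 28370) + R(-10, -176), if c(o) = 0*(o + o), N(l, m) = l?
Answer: 28248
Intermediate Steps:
V = 9 (V = -2 + 11 = 9)
c(o) = 0 (c(o) = 0*(2*o) = 0)
(c(N(-6, V)) + 28370) + R(-10, -176) = (0 + 28370) - 122 = 28370 - 122 = 28248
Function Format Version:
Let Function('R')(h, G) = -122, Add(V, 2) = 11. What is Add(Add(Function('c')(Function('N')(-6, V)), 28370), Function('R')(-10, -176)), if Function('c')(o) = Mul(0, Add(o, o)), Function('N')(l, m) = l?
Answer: 28248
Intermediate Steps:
V = 9 (V = Add(-2, 11) = 9)
Function('c')(o) = 0 (Function('c')(o) = Mul(0, Mul(2, o)) = 0)
Add(Add(Function('c')(Function('N')(-6, V)), 28370), Function('R')(-10, -176)) = Add(Add(0, 28370), -122) = Add(28370, -122) = 28248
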